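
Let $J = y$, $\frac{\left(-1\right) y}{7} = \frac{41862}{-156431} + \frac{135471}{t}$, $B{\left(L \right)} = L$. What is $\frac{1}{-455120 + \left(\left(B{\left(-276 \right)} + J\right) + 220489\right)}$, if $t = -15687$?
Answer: $- \frac{116853957}{27442529625934} \approx -4.2581 \cdot 10^{-6}$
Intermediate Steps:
$y = \frac{7282851065}{116853957}$ ($y = - 7 \left(\frac{41862}{-156431} + \frac{135471}{-15687}\right) = - 7 \left(41862 \left(- \frac{1}{156431}\right) + 135471 \left(- \frac{1}{15687}\right)\right) = - 7 \left(- \frac{41862}{156431} - \frac{6451}{747}\right) = \left(-7\right) \left(- \frac{1040407295}{116853957}\right) = \frac{7282851065}{116853957} \approx 62.324$)
$J = \frac{7282851065}{116853957} \approx 62.324$
$\frac{1}{-455120 + \left(\left(B{\left(-276 \right)} + J\right) + 220489\right)} = \frac{1}{-455120 + \left(\left(-276 + \frac{7282851065}{116853957}\right) + 220489\right)} = \frac{1}{-455120 + \left(- \frac{24968841067}{116853957} + 220489\right)} = \frac{1}{-455120 + \frac{25740043283906}{116853957}} = \frac{1}{- \frac{27442529625934}{116853957}} = - \frac{116853957}{27442529625934}$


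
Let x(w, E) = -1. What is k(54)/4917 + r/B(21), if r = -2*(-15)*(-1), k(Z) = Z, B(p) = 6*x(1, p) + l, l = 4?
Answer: 24603/1639 ≈ 15.011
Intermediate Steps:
B(p) = -2 (B(p) = 6*(-1) + 4 = -6 + 4 = -2)
r = -30 (r = 30*(-1) = -30)
k(54)/4917 + r/B(21) = 54/4917 - 30/(-2) = 54*(1/4917) - 30*(-1/2) = 18/1639 + 15 = 24603/1639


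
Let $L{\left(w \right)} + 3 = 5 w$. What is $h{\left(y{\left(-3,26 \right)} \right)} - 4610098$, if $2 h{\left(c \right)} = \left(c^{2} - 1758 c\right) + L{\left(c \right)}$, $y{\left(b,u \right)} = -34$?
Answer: $- \frac{9159441}{2} \approx -4.5797 \cdot 10^{6}$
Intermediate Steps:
$L{\left(w \right)} = -3 + 5 w$
$h{\left(c \right)} = - \frac{3}{2} + \frac{c^{2}}{2} - \frac{1753 c}{2}$ ($h{\left(c \right)} = \frac{\left(c^{2} - 1758 c\right) + \left(-3 + 5 c\right)}{2} = \frac{-3 + c^{2} - 1753 c}{2} = - \frac{3}{2} + \frac{c^{2}}{2} - \frac{1753 c}{2}$)
$h{\left(y{\left(-3,26 \right)} \right)} - 4610098 = \left(- \frac{3}{2} + \frac{\left(-34\right)^{2}}{2} - -29801\right) - 4610098 = \left(- \frac{3}{2} + \frac{1}{2} \cdot 1156 + 29801\right) - 4610098 = \left(- \frac{3}{2} + 578 + 29801\right) - 4610098 = \frac{60755}{2} - 4610098 = - \frac{9159441}{2}$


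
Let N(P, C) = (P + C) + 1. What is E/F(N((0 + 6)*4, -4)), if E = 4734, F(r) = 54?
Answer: 263/3 ≈ 87.667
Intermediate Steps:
N(P, C) = 1 + C + P (N(P, C) = (C + P) + 1 = 1 + C + P)
E/F(N((0 + 6)*4, -4)) = 4734/54 = 4734*(1/54) = 263/3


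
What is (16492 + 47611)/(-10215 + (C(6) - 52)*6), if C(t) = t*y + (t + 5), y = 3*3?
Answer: -64103/10137 ≈ -6.3237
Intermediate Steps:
y = 9
C(t) = 5 + 10*t (C(t) = t*9 + (t + 5) = 9*t + (5 + t) = 5 + 10*t)
(16492 + 47611)/(-10215 + (C(6) - 52)*6) = (16492 + 47611)/(-10215 + ((5 + 10*6) - 52)*6) = 64103/(-10215 + ((5 + 60) - 52)*6) = 64103/(-10215 + (65 - 52)*6) = 64103/(-10215 + 13*6) = 64103/(-10215 + 78) = 64103/(-10137) = 64103*(-1/10137) = -64103/10137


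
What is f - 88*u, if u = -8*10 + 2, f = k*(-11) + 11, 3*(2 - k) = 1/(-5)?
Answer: 102784/15 ≈ 6852.3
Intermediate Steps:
k = 31/15 (k = 2 - 1/3/(-5) = 2 - 1/3*(-1/5) = 2 + 1/15 = 31/15 ≈ 2.0667)
f = -176/15 (f = (31/15)*(-11) + 11 = -341/15 + 11 = -176/15 ≈ -11.733)
u = -78 (u = -80 + 2 = -78)
f - 88*u = -176/15 - 88*(-78) = -176/15 + 6864 = 102784/15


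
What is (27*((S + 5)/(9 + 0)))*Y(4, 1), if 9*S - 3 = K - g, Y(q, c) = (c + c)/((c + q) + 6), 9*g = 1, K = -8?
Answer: 718/297 ≈ 2.4175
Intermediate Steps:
g = ⅑ (g = (⅑)*1 = ⅑ ≈ 0.11111)
Y(q, c) = 2*c/(6 + c + q) (Y(q, c) = (2*c)/(6 + c + q) = 2*c/(6 + c + q))
S = -46/81 (S = ⅓ + (-8 - 1*⅑)/9 = ⅓ + (-8 - ⅑)/9 = ⅓ + (⅑)*(-73/9) = ⅓ - 73/81 = -46/81 ≈ -0.56790)
(27*((S + 5)/(9 + 0)))*Y(4, 1) = (27*((-46/81 + 5)/(9 + 0)))*(2*1/(6 + 1 + 4)) = (27*((359/81)/9))*(2*1/11) = (27*((359/81)*(⅑)))*(2*1*(1/11)) = (27*(359/729))*(2/11) = (359/27)*(2/11) = 718/297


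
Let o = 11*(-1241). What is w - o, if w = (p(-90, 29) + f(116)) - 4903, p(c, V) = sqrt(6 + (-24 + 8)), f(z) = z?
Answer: 8864 + I*sqrt(10) ≈ 8864.0 + 3.1623*I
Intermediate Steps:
o = -13651
p(c, V) = I*sqrt(10) (p(c, V) = sqrt(6 - 16) = sqrt(-10) = I*sqrt(10))
w = -4787 + I*sqrt(10) (w = (I*sqrt(10) + 116) - 4903 = (116 + I*sqrt(10)) - 4903 = -4787 + I*sqrt(10) ≈ -4787.0 + 3.1623*I)
w - o = (-4787 + I*sqrt(10)) - 1*(-13651) = (-4787 + I*sqrt(10)) + 13651 = 8864 + I*sqrt(10)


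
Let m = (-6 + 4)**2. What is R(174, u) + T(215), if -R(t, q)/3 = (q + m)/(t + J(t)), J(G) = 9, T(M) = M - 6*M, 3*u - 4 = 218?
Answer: -65653/61 ≈ -1076.3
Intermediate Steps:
u = 74 (u = 4/3 + (1/3)*218 = 4/3 + 218/3 = 74)
T(M) = -5*M
m = 4 (m = (-2)**2 = 4)
R(t, q) = -3*(4 + q)/(9 + t) (R(t, q) = -3*(q + 4)/(t + 9) = -3*(4 + q)/(9 + t))
R(174, u) + T(215) = 3*(-4 - 1*74)/(9 + 174) - 5*215 = 3*(-4 - 74)/183 - 1075 = 3*(1/183)*(-78) - 1075 = -78/61 - 1075 = -65653/61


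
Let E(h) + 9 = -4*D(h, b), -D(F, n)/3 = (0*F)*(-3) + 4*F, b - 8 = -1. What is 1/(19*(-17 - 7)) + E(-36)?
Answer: -792073/456 ≈ -1737.0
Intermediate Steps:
b = 7 (b = 8 - 1 = 7)
D(F, n) = -12*F (D(F, n) = -3*((0*F)*(-3) + 4*F) = -3*(0*(-3) + 4*F) = -3*(0 + 4*F) = -12*F)
E(h) = -9 + 48*h (E(h) = -9 - (-48)*h = -9 + 48*h)
1/(19*(-17 - 7)) + E(-36) = 1/(19*(-17 - 7)) + (-9 + 48*(-36)) = 1/(19*(-24)) + (-9 - 1728) = 1/(-456) - 1737 = -1/456 - 1737 = -792073/456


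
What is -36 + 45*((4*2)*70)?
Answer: 25164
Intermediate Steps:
-36 + 45*((4*2)*70) = -36 + 45*(8*70) = -36 + 45*560 = -36 + 25200 = 25164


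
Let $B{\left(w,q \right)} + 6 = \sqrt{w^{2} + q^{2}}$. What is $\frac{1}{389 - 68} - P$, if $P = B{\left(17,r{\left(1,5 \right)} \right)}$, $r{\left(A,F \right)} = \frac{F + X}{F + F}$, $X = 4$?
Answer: $\frac{1927}{321} - \frac{\sqrt{28981}}{10} \approx -11.021$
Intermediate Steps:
$r{\left(A,F \right)} = \frac{4 + F}{2 F}$ ($r{\left(A,F \right)} = \frac{F + 4}{F + F} = \frac{4 + F}{2 F}$)
$B{\left(w,q \right)} = -6 + \sqrt{q^{2} + w^{2}}$ ($B{\left(w,q \right)} = -6 + \sqrt{w^{2} + q^{2}} = -6 + \sqrt{q^{2} + w^{2}}$)
$P = -6 + \frac{\sqrt{28981}}{10}$ ($P = -6 + \sqrt{\left(\frac{4 + 5}{2 \cdot 5}\right)^{2} + 17^{2}} = -6 + \sqrt{\left(\frac{1}{2} \cdot \frac{1}{5} \cdot 9\right)^{2} + 289} = -6 + \sqrt{\left(\frac{9}{10}\right)^{2} + 289} = -6 + \sqrt{\frac{81}{100} + 289} = -6 + \sqrt{\frac{28981}{100}} = -6 + \frac{\sqrt{28981}}{10} \approx 11.024$)
$\frac{1}{389 - 68} - P = \frac{1}{389 - 68} - \left(-6 + \frac{\sqrt{28981}}{10}\right) = \frac{1}{321} + \left(6 - \frac{\sqrt{28981}}{10}\right) = \frac{1927}{321} - \frac{\sqrt{28981}}{10}$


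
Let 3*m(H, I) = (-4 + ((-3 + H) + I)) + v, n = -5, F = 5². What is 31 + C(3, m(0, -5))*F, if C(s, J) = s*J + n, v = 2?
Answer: -344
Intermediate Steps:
F = 25
m(H, I) = -5/3 + H/3 + I/3 (m(H, I) = ((-4 + ((-3 + H) + I)) + 2)/3 = ((-4 + (-3 + H + I)) + 2)/3 = ((-7 + H + I) + 2)/3 = (-5 + H + I)/3 = -5/3 + H/3 + I/3)
C(s, J) = -5 + J*s (C(s, J) = s*J - 5 = J*s - 5 = -5 + J*s)
31 + C(3, m(0, -5))*F = 31 + (-5 + (-5/3 + (⅓)*0 + (⅓)*(-5))*3)*25 = 31 + (-5 + (-5/3 + 0 - 5/3)*3)*25 = 31 + (-5 - 10/3*3)*25 = 31 + (-5 - 10)*25 = 31 - 15*25 = 31 - 375 = -344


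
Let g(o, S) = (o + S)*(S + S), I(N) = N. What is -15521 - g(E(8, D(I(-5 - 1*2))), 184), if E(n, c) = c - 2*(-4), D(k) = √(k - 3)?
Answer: -86177 - 368*I*√10 ≈ -86177.0 - 1163.7*I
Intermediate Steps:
D(k) = √(-3 + k)
E(n, c) = 8 + c (E(n, c) = c + 8 = 8 + c)
g(o, S) = 2*S*(S + o) (g(o, S) = (S + o)*(2*S) = 2*S*(S + o))
-15521 - g(E(8, D(I(-5 - 1*2))), 184) = -15521 - 2*184*(184 + (8 + √(-3 + (-5 - 1*2)))) = -15521 - 2*184*(184 + (8 + √(-3 + (-5 - 2)))) = -15521 - 2*184*(184 + (8 + √(-3 - 7))) = -15521 - 2*184*(184 + (8 + √(-10))) = -15521 - 2*184*(184 + (8 + I*√10)) = -15521 - 2*184*(192 + I*√10) = -15521 - (70656 + 368*I*√10) = -15521 + (-70656 - 368*I*√10) = -86177 - 368*I*√10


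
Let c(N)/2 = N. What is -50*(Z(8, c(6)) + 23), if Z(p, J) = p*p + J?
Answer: -4950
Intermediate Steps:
c(N) = 2*N
Z(p, J) = J + p² (Z(p, J) = p² + J = J + p²)
-50*(Z(8, c(6)) + 23) = -50*((2*6 + 8²) + 23) = -50*((12 + 64) + 23) = -50*(76 + 23) = -50*99 = -4950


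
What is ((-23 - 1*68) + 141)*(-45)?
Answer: -2250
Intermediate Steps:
((-23 - 1*68) + 141)*(-45) = ((-23 - 68) + 141)*(-45) = (-91 + 141)*(-45) = 50*(-45) = -2250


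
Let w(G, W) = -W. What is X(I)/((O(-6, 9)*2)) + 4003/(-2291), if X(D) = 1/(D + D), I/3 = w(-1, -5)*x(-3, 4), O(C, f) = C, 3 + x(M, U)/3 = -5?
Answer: -34583629/19794240 ≈ -1.7472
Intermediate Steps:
x(M, U) = -24 (x(M, U) = -9 + 3*(-5) = -9 - 15 = -24)
I = -360 (I = 3*(-1*(-5)*(-24)) = 3*(5*(-24)) = 3*(-120) = -360)
X(D) = 1/(2*D)
X(I)/((O(-6, 9)*2)) + 4003/(-2291) = ((1/2)/(-360))/((-6*2)) + 4003/(-2291) = ((1/2)*(-1/360))/(-12) + 4003*(-1/2291) = -1/720*(-1/12) - 4003/2291 = 1/8640 - 4003/2291 = -34583629/19794240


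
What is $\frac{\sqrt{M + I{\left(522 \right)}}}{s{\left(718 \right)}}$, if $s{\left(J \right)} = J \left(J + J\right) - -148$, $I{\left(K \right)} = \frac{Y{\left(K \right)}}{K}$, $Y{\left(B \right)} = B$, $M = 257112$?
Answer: $\frac{\sqrt{257113}}{1031196} \approx 0.00049172$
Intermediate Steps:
$I{\left(K \right)} = 1$ ($I{\left(K \right)} = \frac{K}{K} = 1$)
$s{\left(J \right)} = 148 + 2 J^{2}$ ($s{\left(J \right)} = J 2 J + 148 = 2 J^{2} + 148 = 148 + 2 J^{2}$)
$\frac{\sqrt{M + I{\left(522 \right)}}}{s{\left(718 \right)}} = \frac{\sqrt{257112 + 1}}{148 + 2 \cdot 718^{2}} = \frac{\sqrt{257113}}{148 + 2 \cdot 515524} = \frac{\sqrt{257113}}{148 + 1031048} = \frac{\sqrt{257113}}{1031196}$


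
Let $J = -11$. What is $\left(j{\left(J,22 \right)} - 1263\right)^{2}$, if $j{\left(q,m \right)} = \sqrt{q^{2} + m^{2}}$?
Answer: $1595774 - 27786 \sqrt{5} \approx 1.5336 \cdot 10^{6}$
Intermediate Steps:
$j{\left(q,m \right)} = \sqrt{m^{2} + q^{2}}$
$\left(j{\left(J,22 \right)} - 1263\right)^{2} = \left(\sqrt{22^{2} + \left(-11\right)^{2}} - 1263\right)^{2} = \left(\sqrt{484 + 121} - 1263\right)^{2} = \left(\sqrt{605} - 1263\right)^{2} = \left(11 \sqrt{5} - 1263\right)^{2} = \left(-1263 + 11 \sqrt{5}\right)^{2}$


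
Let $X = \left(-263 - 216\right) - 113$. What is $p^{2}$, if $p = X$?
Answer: $350464$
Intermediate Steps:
$X = -592$ ($X = -479 - 113 = -592$)
$p = -592$
$p^{2} = \left(-592\right)^{2} = 350464$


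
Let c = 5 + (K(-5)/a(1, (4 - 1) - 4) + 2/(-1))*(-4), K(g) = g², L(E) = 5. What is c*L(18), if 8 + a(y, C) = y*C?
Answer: 1085/9 ≈ 120.56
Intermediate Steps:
a(y, C) = -8 + C*y (a(y, C) = -8 + y*C = -8 + C*y)
c = 217/9 (c = 5 + ((-5)²/(-8 + ((4 - 1) - 4)*1) + 2/(-1))*(-4) = 5 + (25/(-8 + (3 - 4)*1) + 2*(-1))*(-4) = 5 + (25/(-8 - 1*1) - 2)*(-4) = 5 + (25/(-8 - 1) - 2)*(-4) = 5 + (25/(-9) - 2)*(-4) = 5 + (25*(-⅑) - 2)*(-4) = 5 + (-25/9 - 2)*(-4) = 5 - 43/9*(-4) = 5 + 172/9 = 217/9 ≈ 24.111)
c*L(18) = (217/9)*5 = 1085/9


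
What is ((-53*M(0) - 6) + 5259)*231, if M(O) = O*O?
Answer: 1213443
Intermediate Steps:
M(O) = O²
((-53*M(0) - 6) + 5259)*231 = ((-53*0² - 6) + 5259)*231 = ((-53*0 - 6) + 5259)*231 = ((0 - 6) + 5259)*231 = (-6 + 5259)*231 = 5253*231 = 1213443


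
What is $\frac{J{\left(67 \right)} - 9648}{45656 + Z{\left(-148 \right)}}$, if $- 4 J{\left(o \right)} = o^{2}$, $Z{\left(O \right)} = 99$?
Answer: $- \frac{43081}{183020} \approx -0.23539$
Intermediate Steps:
$J{\left(o \right)} = - \frac{o^{2}}{4}$
$\frac{J{\left(67 \right)} - 9648}{45656 + Z{\left(-148 \right)}} = \frac{- \frac{67^{2}}{4} - 9648}{45656 + 99} = \frac{\left(- \frac{1}{4}\right) 4489 - 9648}{45755} = \left(- \frac{4489}{4} - 9648\right) \frac{1}{45755} = \left(- \frac{43081}{4}\right) \frac{1}{45755} = - \frac{43081}{183020}$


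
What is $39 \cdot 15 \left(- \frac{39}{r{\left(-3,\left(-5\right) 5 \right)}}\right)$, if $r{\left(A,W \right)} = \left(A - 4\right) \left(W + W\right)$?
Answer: $- \frac{4563}{70} \approx -65.186$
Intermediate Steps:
$r{\left(A,W \right)} = 2 W \left(-4 + A\right)$ ($r{\left(A,W \right)} = \left(-4 + A\right) 2 W = 2 W \left(-4 + A\right)$)
$39 \cdot 15 \left(- \frac{39}{r{\left(-3,\left(-5\right) 5 \right)}}\right) = 39 \cdot 15 \left(- \frac{39}{2 \left(\left(-5\right) 5\right) \left(-4 - 3\right)}\right) = 585 \left(- \frac{39}{2 \left(-25\right) \left(-7\right)}\right) = 585 \left(- \frac{39}{350}\right) = - \frac{4563}{70}$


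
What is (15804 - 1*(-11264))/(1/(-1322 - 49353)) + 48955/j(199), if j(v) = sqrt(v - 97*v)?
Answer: -1371670900 - 48955*I*sqrt(1194)/4776 ≈ -1.3717e+9 - 354.19*I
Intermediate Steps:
j(v) = 4*sqrt(6)*sqrt(-v) (j(v) = sqrt(-96*v) = 4*sqrt(6)*sqrt(-v))
(15804 - 1*(-11264))/(1/(-1322 - 49353)) + 48955/j(199) = (15804 - 1*(-11264))/(1/(-1322 - 49353)) + 48955/((4*sqrt(6)*sqrt(-1*199))) = (15804 + 11264)/(1/(-50675)) + 48955/((4*sqrt(6)*sqrt(-199))) = 27068/(-1/50675) + 48955/((4*sqrt(6)*(I*sqrt(199)))) = 27068*(-50675) + 48955/((4*I*sqrt(1194))) = -1371670900 + 48955*(-I*sqrt(1194)/4776) = -1371670900 - 48955*I*sqrt(1194)/4776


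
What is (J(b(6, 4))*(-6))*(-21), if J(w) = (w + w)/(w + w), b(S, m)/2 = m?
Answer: 126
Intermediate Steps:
b(S, m) = 2*m
J(w) = 1 (J(w) = (2*w)/((2*w)) = (2*w)*(1/(2*w)) = 1)
(J(b(6, 4))*(-6))*(-21) = (1*(-6))*(-21) = -6*(-21) = 126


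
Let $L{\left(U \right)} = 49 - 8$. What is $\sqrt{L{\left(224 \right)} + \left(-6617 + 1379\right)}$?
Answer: $i \sqrt{5197} \approx 72.09 i$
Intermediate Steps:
$L{\left(U \right)} = 41$ ($L{\left(U \right)} = 49 - 8 = 41$)
$\sqrt{L{\left(224 \right)} + \left(-6617 + 1379\right)} = \sqrt{41 + \left(-6617 + 1379\right)} = \sqrt{41 - 5238} = \sqrt{-5197} = i \sqrt{5197}$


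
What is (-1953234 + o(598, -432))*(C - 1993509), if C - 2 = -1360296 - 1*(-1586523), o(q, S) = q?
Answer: 3450854550080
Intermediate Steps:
C = 226229 (C = 2 + (-1360296 - 1*(-1586523)) = 2 + (-1360296 + 1586523) = 2 + 226227 = 226229)
(-1953234 + o(598, -432))*(C - 1993509) = (-1953234 + 598)*(226229 - 1993509) = -1952636*(-1767280) = 3450854550080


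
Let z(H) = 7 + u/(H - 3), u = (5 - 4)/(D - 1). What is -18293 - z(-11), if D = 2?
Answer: -256199/14 ≈ -18300.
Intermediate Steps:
u = 1 (u = (5 - 4)/(2 - 1) = 1/1 = 1*1 = 1)
z(H) = 7 + 1/(-3 + H) (z(H) = 7 + 1/(H - 3) = 7 + 1/(-3 + H))
-18293 - z(-11) = -18293 - (-20 + 7*(-11))/(-3 - 11) = -18293 - (-20 - 77)/(-14) = -18293 - (-1)*(-97)/14 = -18293 - 1*97/14 = -18293 - 97/14 = -256199/14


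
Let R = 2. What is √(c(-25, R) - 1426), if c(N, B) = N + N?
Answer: 6*I*√41 ≈ 38.419*I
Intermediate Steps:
c(N, B) = 2*N
√(c(-25, R) - 1426) = √(2*(-25) - 1426) = √(-50 - 1426) = √(-1476) = 6*I*√41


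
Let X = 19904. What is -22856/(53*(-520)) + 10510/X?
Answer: 46536339/34284640 ≈ 1.3574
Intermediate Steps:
-22856/(53*(-520)) + 10510/X = -22856/(53*(-520)) + 10510/19904 = -22856/(-27560) + 10510*(1/19904) = -22856*(-1/27560) + 5255/9952 = 2857/3445 + 5255/9952 = 46536339/34284640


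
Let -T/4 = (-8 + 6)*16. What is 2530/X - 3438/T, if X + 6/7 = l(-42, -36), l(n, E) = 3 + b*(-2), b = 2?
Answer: -1155787/832 ≈ -1389.2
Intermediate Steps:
T = 128 (T = -4*(-8 + 6)*16 = -(-8)*16 = -4*(-32) = 128)
l(n, E) = -1 (l(n, E) = 3 + 2*(-2) = 3 - 4 = -1)
X = -13/7 (X = -6/7 - 1 = -13/7 ≈ -1.8571)
2530/X - 3438/T = 2530/(-13/7) - 3438/128 = 2530*(-7/13) - 3438*1/128 = -17710/13 - 1719/64 = -1155787/832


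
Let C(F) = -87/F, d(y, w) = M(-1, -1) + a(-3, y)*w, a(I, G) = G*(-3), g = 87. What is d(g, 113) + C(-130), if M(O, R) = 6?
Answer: -3833223/130 ≈ -29486.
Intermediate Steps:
a(I, G) = -3*G
d(y, w) = 6 - 3*w*y (d(y, w) = 6 + (-3*y)*w = 6 - 3*w*y)
d(g, 113) + C(-130) = (6 - 3*113*87) - 87/(-130) = (6 - 29493) - 87*(-1/130) = -29487 + 87/130 = -3833223/130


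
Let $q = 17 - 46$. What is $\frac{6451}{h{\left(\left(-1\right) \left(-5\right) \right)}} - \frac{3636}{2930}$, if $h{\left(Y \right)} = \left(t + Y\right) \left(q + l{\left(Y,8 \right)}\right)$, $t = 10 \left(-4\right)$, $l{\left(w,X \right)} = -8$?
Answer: $\frac{1419281}{379435} \approx 3.7405$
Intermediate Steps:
$q = -29$
$t = -40$
$h{\left(Y \right)} = 1480 - 37 Y$ ($h{\left(Y \right)} = \left(-40 + Y\right) \left(-29 - 8\right) = \left(-40 + Y\right) \left(-37\right) = 1480 - 37 Y$)
$\frac{6451}{h{\left(\left(-1\right) \left(-5\right) \right)}} - \frac{3636}{2930} = \frac{6451}{1480 - 37 \left(\left(-1\right) \left(-5\right)\right)} - \frac{3636}{2930} = \frac{6451}{1480 - 185} - \frac{1818}{1465} = \frac{6451}{1295} - \frac{1818}{1465} = \frac{1419281}{379435}$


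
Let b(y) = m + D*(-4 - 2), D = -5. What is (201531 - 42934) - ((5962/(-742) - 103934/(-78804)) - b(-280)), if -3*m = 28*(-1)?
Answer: 2319066624631/14618142 ≈ 1.5864e+5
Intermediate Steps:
m = 28/3 (m = -28*(-1)/3 = -1/3*(-28) = 28/3 ≈ 9.3333)
b(y) = 118/3 (b(y) = 28/3 - 5*(-4 - 2) = 28/3 - 5*(-6) = 28/3 + 30 = 118/3)
(201531 - 42934) - ((5962/(-742) - 103934/(-78804)) - b(-280)) = (201531 - 42934) - ((5962/(-742) - 103934/(-78804)) - 1*118/3) = 158597 - ((5962*(-1/742) - 103934*(-1/78804)) - 118/3) = 158597 - ((-2981/371 + 51967/39402) - 118/3) = 158597 - (-98177605/14618142 - 118/3) = 158597 - 1*(-673157857/14618142) = 158597 + 673157857/14618142 = 2319066624631/14618142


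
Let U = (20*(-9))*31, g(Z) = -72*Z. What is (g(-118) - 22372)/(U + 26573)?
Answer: -13876/20993 ≈ -0.66098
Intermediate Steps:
U = -5580 (U = -180*31 = -5580)
(g(-118) - 22372)/(U + 26573) = (-72*(-118) - 22372)/(-5580 + 26573) = (8496 - 22372)/20993 = -13876*1/20993 = -13876/20993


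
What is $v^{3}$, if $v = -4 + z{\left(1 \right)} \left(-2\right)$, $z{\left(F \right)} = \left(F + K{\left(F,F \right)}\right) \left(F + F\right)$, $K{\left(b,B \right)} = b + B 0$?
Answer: $-1728$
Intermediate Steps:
$K{\left(b,B \right)} = b$ ($K{\left(b,B \right)} = b + 0 = b$)
$z{\left(F \right)} = 4 F^{2}$ ($z{\left(F \right)} = \left(F + F\right) \left(F + F\right) = 2 F 2 F = 4 F^{2}$)
$v = -12$ ($v = -4 + 4 \cdot 1^{2} \left(-2\right) = -4 + 4 \cdot 1 \left(-2\right) = -4 + 4 \left(-2\right) = -4 - 8 = -12$)
$v^{3} = \left(-12\right)^{3} = -1728$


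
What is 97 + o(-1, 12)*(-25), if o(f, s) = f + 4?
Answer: 22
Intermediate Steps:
o(f, s) = 4 + f
97 + o(-1, 12)*(-25) = 97 + (4 - 1)*(-25) = 97 + 3*(-25) = 97 - 75 = 22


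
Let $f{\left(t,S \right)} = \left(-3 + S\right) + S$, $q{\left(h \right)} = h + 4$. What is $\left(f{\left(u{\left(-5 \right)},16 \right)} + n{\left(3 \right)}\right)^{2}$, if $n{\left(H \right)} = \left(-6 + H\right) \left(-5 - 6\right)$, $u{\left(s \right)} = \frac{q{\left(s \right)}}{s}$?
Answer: $3844$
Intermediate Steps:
$q{\left(h \right)} = 4 + h$
$u{\left(s \right)} = \frac{4 + s}{s}$
$f{\left(t,S \right)} = -3 + 2 S$
$n{\left(H \right)} = 66 - 11 H$ ($n{\left(H \right)} = \left(-6 + H\right) \left(-11\right) = 66 - 11 H$)
$\left(f{\left(u{\left(-5 \right)},16 \right)} + n{\left(3 \right)}\right)^{2} = \left(\left(-3 + 2 \cdot 16\right) + \left(66 - 33\right)\right)^{2} = \left(\left(-3 + 32\right) + \left(66 - 33\right)\right)^{2} = \left(29 + 33\right)^{2} = 62^{2} = 3844$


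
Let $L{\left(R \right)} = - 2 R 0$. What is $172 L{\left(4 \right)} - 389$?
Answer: $-389$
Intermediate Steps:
$L{\left(R \right)} = 0$
$172 L{\left(4 \right)} - 389 = 172 \cdot 0 - 389 = 0 - 389 = -389$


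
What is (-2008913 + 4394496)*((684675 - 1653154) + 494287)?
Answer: -1131224373936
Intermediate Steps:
(-2008913 + 4394496)*((684675 - 1653154) + 494287) = 2385583*(-968479 + 494287) = 2385583*(-474192) = -1131224373936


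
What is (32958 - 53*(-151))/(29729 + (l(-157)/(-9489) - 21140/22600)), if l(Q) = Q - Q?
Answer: 46285930/33592713 ≈ 1.3779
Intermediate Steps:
l(Q) = 0
(32958 - 53*(-151))/(29729 + (l(-157)/(-9489) - 21140/22600)) = (32958 - 53*(-151))/(29729 + (0/(-9489) - 21140/22600)) = (32958 + 8003)/(29729 + (0*(-1/9489) - 21140*1/22600)) = 40961/(29729 + (0 - 1057/1130)) = 40961/(29729 - 1057/1130) = 40961/(33592713/1130) = 40961*(1130/33592713) = 46285930/33592713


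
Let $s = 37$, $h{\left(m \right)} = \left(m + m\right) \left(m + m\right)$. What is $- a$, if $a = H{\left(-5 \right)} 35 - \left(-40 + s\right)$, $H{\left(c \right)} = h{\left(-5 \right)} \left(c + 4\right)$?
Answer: $3497$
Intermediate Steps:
$h{\left(m \right)} = 4 m^{2}$ ($h{\left(m \right)} = 2 m 2 m = 4 m^{2}$)
$H{\left(c \right)} = 400 + 100 c$ ($H{\left(c \right)} = 4 \left(-5\right)^{2} \left(c + 4\right) = 4 \cdot 25 \left(4 + c\right) = 100 \left(4 + c\right) = 400 + 100 c$)
$a = -3497$ ($a = \left(400 + 100 \left(-5\right)\right) 35 + \left(40 - 37\right) = \left(400 - 500\right) 35 + \left(40 - 37\right) = \left(-100\right) 35 + 3 = -3500 + 3 = -3497$)
$- a = \left(-1\right) \left(-3497\right) = 3497$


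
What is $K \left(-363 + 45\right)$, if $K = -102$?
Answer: $32436$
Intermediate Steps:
$K \left(-363 + 45\right) = - 102 \left(-363 + 45\right) = \left(-102\right) \left(-318\right) = 32436$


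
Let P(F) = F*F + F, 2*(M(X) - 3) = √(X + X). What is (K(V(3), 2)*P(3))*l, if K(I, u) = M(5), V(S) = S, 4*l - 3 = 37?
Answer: 360 + 60*√10 ≈ 549.74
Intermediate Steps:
M(X) = 3 + √2*√X/2 (M(X) = 3 + √(X + X)/2 = 3 + √(2*X)/2 = 3 + (√2*√X)/2 = 3 + √2*√X/2)
l = 10 (l = ¾ + (¼)*37 = ¾ + 37/4 = 10)
P(F) = F + F² (P(F) = F² + F = F + F²)
K(I, u) = 3 + √10/2 (K(I, u) = 3 + √2*√5/2 = 3 + √10/2)
(K(V(3), 2)*P(3))*l = ((3 + √10/2)*(3*(1 + 3)))*10 = ((3 + √10/2)*(3*4))*10 = ((3 + √10/2)*12)*10 = (36 + 6*√10)*10 = 360 + 60*√10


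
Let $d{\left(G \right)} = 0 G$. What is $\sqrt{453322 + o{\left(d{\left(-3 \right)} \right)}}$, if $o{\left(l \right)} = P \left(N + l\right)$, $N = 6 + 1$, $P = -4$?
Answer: $3 \sqrt{50366} \approx 673.27$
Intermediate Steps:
$d{\left(G \right)} = 0$
$N = 7$
$o{\left(l \right)} = -28 - 4 l$ ($o{\left(l \right)} = - 4 \left(7 + l\right) = -28 - 4 l$)
$\sqrt{453322 + o{\left(d{\left(-3 \right)} \right)}} = \sqrt{453322 - 28} = \sqrt{453294} = 3 \sqrt{50366}$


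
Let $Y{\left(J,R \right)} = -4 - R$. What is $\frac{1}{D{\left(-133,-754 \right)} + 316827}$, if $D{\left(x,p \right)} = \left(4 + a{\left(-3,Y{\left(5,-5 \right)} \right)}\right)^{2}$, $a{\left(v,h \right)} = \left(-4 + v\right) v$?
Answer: $\frac{1}{317452} \approx 3.1501 \cdot 10^{-6}$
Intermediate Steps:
$a{\left(v,h \right)} = v \left(-4 + v\right)$
$D{\left(x,p \right)} = 625$ ($D{\left(x,p \right)} = \left(4 - 3 \left(-4 - 3\right)\right)^{2} = \left(4 - -21\right)^{2} = \left(4 + 21\right)^{2} = 25^{2} = 625$)
$\frac{1}{D{\left(-133,-754 \right)} + 316827} = \frac{1}{625 + 316827} = \frac{1}{317452}$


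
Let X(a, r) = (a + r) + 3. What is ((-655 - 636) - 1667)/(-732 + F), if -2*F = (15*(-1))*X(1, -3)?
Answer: 1972/483 ≈ 4.0828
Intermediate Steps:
X(a, r) = 3 + a + r
F = 15/2 (F = -15*(-1)*(3 + 1 - 3)/2 = -(-15)/2 = -½*(-15) = 15/2 ≈ 7.5000)
((-655 - 636) - 1667)/(-732 + F) = ((-655 - 636) - 1667)/(-732 + 15/2) = (-1291 - 1667)/(-1449/2) = -2958*(-2/1449) = 1972/483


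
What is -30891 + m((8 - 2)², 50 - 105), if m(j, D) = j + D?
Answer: -30910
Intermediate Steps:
m(j, D) = D + j
-30891 + m((8 - 2)², 50 - 105) = -30891 + ((50 - 105) + (8 - 2)²) = -30891 + (-55 + 6²) = -30891 + (-55 + 36) = -30891 - 19 = -30910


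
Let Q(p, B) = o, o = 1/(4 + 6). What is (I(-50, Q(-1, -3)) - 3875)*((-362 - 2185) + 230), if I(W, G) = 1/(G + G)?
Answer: 8966790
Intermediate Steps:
o = ⅒ (o = 1/10 = ⅒ ≈ 0.10000)
Q(p, B) = ⅒
I(W, G) = 1/(2*G)
(I(-50, Q(-1, -3)) - 3875)*((-362 - 2185) + 230) = (1/(2*(⅒)) - 3875)*((-362 - 2185) + 230) = ((½)*10 - 3875)*(-2547 + 230) = (5 - 3875)*(-2317) = -3870*(-2317) = 8966790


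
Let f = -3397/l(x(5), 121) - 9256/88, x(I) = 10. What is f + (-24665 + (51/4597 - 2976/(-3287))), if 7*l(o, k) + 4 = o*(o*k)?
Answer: -7114726729057765/287217323712 ≈ -24771.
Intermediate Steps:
l(o, k) = -4/7 + k*o²/7 (l(o, k) = -4/7 + (o*(o*k))/7 = -4/7 + (o*(k*o))/7 = -4/7 + (k*o²)/7 = -4/7 + k*o²/7)
f = -2036663/19008 (f = -3397/(-4/7 + (⅐)*121*10²) - 9256/88 = -3397/(-4/7 + (⅐)*121*100) - 9256*1/88 = -3397/(-4/7 + 12100/7) - 1157/11 = -3397/1728 - 1157/11 = -2036663/19008 ≈ -107.15)
f + (-24665 + (51/4597 - 2976/(-3287))) = -2036663/19008 + (-24665 + (51/4597 - 2976/(-3287))) = -2036663/19008 + (-24665 + (51*(1/4597) - 2976*(-1/3287))) = -2036663/19008 + (-24665 + (51/4597 + 2976/3287)) = -2036663/19008 + (-24665 + 13848309/15110339) = -2036663/19008 - 372682663126/15110339 = -7114726729057765/287217323712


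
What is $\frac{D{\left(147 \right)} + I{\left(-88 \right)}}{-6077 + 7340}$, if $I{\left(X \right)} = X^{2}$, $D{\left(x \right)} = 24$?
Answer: $\frac{7768}{1263} \approx 6.1504$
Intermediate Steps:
$\frac{D{\left(147 \right)} + I{\left(-88 \right)}}{-6077 + 7340} = \frac{24 + \left(-88\right)^{2}}{-6077 + 7340} = \frac{24 + 7744}{1263} = 7768 \cdot \frac{1}{1263} = \frac{7768}{1263}$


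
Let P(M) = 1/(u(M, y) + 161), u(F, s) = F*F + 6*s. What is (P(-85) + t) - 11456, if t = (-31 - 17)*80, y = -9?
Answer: -112150271/7332 ≈ -15296.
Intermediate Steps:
u(F, s) = F**2 + 6*s
t = -3840 (t = -48*80 = -3840)
P(M) = 1/(107 + M**2) (P(M) = 1/((M**2 + 6*(-9)) + 161) = 1/((M**2 - 54) + 161) = 1/((-54 + M**2) + 161) = 1/(107 + M**2))
(P(-85) + t) - 11456 = (1/(107 + (-85)**2) - 3840) - 11456 = (1/(107 + 7225) - 3840) - 11456 = (1/7332 - 3840) - 11456 = -28154879/7332 - 11456 = -112150271/7332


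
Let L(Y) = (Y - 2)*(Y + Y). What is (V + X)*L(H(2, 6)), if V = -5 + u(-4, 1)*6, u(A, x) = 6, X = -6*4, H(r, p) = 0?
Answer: 0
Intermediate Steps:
X = -24
L(Y) = 2*Y*(-2 + Y) (L(Y) = (-2 + Y)*(2*Y) = 2*Y*(-2 + Y))
V = 31 (V = -5 + 6*6 = -5 + 36 = 31)
(V + X)*L(H(2, 6)) = (31 - 24)*(2*0*(-2 + 0)) = 7*(2*0*(-2)) = 7*0 = 0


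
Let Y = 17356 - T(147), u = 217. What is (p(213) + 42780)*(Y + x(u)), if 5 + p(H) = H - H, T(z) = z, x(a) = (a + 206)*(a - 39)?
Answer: 3956815825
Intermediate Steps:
x(a) = (-39 + a)*(206 + a) (x(a) = (206 + a)*(-39 + a) = (-39 + a)*(206 + a))
p(H) = -5 (p(H) = -5 + (H - H) = -5 + 0 = -5)
Y = 17209 (Y = 17356 - 1*147 = 17356 - 147 = 17209)
(p(213) + 42780)*(Y + x(u)) = (-5 + 42780)*(17209 + (-8034 + 217² + 167*217)) = 42775*(17209 + (-8034 + 47089 + 36239)) = 42775*(17209 + 75294) = 42775*92503 = 3956815825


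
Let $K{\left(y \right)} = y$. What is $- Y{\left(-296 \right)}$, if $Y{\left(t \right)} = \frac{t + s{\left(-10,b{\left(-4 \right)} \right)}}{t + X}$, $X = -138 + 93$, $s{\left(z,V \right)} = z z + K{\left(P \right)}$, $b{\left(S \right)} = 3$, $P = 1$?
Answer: $- \frac{195}{341} \approx -0.57185$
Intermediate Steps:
$s{\left(z,V \right)} = 1 + z^{2}$ ($s{\left(z,V \right)} = z z + 1 = z^{2} + 1 = 1 + z^{2}$)
$X = -45$
$Y{\left(t \right)} = \frac{101 + t}{-45 + t}$ ($Y{\left(t \right)} = \frac{t + \left(1 + \left(-10\right)^{2}\right)}{t - 45} = \frac{t + \left(1 + 100\right)}{-45 + t} = \frac{t + 101}{-45 + t} = \frac{101 + t}{-45 + t}$)
$- Y{\left(-296 \right)} = - \frac{101 - 296}{-45 - 296} = - \frac{-195}{-341} = - \frac{\left(-1\right) \left(-195\right)}{341} = \left(-1\right) \frac{195}{341} = - \frac{195}{341}$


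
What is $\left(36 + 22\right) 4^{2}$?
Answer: $928$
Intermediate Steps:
$\left(36 + 22\right) 4^{2} = 58 \cdot 16 = 928$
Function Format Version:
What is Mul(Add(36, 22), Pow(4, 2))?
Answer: 928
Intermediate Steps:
Mul(Add(36, 22), Pow(4, 2)) = Mul(58, 16) = 928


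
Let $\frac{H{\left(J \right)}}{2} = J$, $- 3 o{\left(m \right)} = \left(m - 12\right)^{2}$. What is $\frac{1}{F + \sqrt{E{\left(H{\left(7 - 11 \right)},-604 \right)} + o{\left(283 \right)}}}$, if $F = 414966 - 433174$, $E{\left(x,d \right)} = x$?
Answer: $- \frac{54624}{994667257} - \frac{i \sqrt{220395}}{994667257} \approx -5.4917 \cdot 10^{-5} - 4.7198 \cdot 10^{-7} i$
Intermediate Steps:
$o{\left(m \right)} = - \frac{\left(-12 + m\right)^{2}}{3}$ ($o{\left(m \right)} = - \frac{\left(m - 12\right)^{2}}{3} = - \frac{\left(-12 + m\right)^{2}}{3}$)
$H{\left(J \right)} = 2 J$
$F = -18208$ ($F = 414966 - 433174 = -18208$)
$\frac{1}{F + \sqrt{E{\left(H{\left(7 - 11 \right)},-604 \right)} + o{\left(283 \right)}}} = \frac{1}{-18208 + \sqrt{2 \left(7 - 11\right) - \frac{\left(-12 + 283\right)^{2}}{3}}} = \frac{1}{-18208 + \sqrt{2 \left(-4\right) - \frac{271^{2}}{3}}} = \frac{1}{-18208 + \sqrt{-8 - \frac{73441}{3}}} = \frac{1}{-18208 + \sqrt{- \frac{73465}{3}}} = \frac{1}{-18208 + \frac{i \sqrt{220395}}{3}}$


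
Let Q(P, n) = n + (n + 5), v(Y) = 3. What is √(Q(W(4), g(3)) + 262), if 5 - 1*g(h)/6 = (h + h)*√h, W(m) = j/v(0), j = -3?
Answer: √(327 - 72*√3) ≈ 14.223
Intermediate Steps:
W(m) = -1 (W(m) = -3/3 = -3*⅓ = -1)
g(h) = 30 - 12*h^(3/2) (g(h) = 30 - 6*(h + h)*√h = 30 - 6*2*h*√h = 30 - 12*h^(3/2))
Q(P, n) = 5 + 2*n (Q(P, n) = n + (5 + n) = 5 + 2*n)
√(Q(W(4), g(3)) + 262) = √((5 + 2*(30 - 36*√3)) + 262) = √((5 + (60 - 72*√3)) + 262) = √((65 - 72*√3) + 262) = √(327 - 72*√3)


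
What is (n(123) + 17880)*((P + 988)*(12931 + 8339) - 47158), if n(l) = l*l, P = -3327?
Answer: -1643771883192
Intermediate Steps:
n(l) = l²
(n(123) + 17880)*((P + 988)*(12931 + 8339) - 47158) = (123² + 17880)*((-3327 + 988)*(12931 + 8339) - 47158) = (15129 + 17880)*(-2339*21270 - 47158) = 33009*(-49750530 - 47158) = 33009*(-49797688) = -1643771883192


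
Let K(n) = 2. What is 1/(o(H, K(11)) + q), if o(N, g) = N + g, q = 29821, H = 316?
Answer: 1/30139 ≈ 3.3180e-5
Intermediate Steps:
1/(o(H, K(11)) + q) = 1/((316 + 2) + 29821) = 1/(318 + 29821) = 1/30139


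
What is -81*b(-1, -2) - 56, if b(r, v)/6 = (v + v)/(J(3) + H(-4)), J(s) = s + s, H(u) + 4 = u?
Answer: -1028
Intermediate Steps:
H(u) = -4 + u
J(s) = 2*s
b(r, v) = -6*v (b(r, v) = 6*((v + v)/(2*3 + (-4 - 4))) = 6*((2*v)/(6 - 8)) = 6*((2*v)/(-2)) = 6*((2*v)*(-½)) = 6*(-v) = -6*v)
-81*b(-1, -2) - 56 = -(-486)*(-2) - 56 = -81*12 - 56 = -972 - 56 = -1028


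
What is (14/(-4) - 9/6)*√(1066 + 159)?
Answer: -175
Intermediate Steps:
(14/(-4) - 9/6)*√(1066 + 159) = (14*(-¼) - 9*⅙)*√1225 = (-7/2 - 3/2)*35 = -5*35 = -175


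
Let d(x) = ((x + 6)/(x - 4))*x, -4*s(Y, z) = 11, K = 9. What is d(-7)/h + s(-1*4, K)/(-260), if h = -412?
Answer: 14283/1178320 ≈ 0.012121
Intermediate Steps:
s(Y, z) = -11/4 (s(Y, z) = -¼*11 = -11/4)
d(x) = x*(6 + x)/(-4 + x) (d(x) = ((6 + x)/(-4 + x))*x = x*(6 + x)/(-4 + x))
d(-7)/h + s(-1*4, K)/(-260) = -7*(6 - 7)/(-4 - 7)/(-412) - 11/4/(-260) = -7*(-1)/(-11)*(-1/412) - 11/4*(-1/260) = -7*(-1/11)*(-1)*(-1/412) + 11/1040 = -7/11*(-1/412) + 11/1040 = 7/4532 + 11/1040 = 14283/1178320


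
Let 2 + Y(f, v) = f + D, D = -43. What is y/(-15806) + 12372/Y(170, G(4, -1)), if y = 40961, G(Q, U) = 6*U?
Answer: 190431707/1975750 ≈ 96.385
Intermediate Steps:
Y(f, v) = -45 + f (Y(f, v) = -2 + (f - 43) = -2 + (-43 + f) = -45 + f)
y/(-15806) + 12372/Y(170, G(4, -1)) = 40961/(-15806) + 12372/(-45 + 170) = 40961*(-1/15806) + 12372/125 = -40961/15806 + 12372*(1/125) = -40961/15806 + 12372/125 = 190431707/1975750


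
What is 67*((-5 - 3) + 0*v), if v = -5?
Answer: -536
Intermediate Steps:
67*((-5 - 3) + 0*v) = 67*((-5 - 3) + 0*(-5)) = 67*(-8 + 0) = 67*(-8) = -536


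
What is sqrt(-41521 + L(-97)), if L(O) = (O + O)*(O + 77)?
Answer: I*sqrt(37641) ≈ 194.01*I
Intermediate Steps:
L(O) = 2*O*(77 + O) (L(O) = (2*O)*(77 + O) = 2*O*(77 + O))
sqrt(-41521 + L(-97)) = sqrt(-41521 + 2*(-97)*(77 - 97)) = sqrt(-41521 + 2*(-97)*(-20)) = sqrt(-41521 + 3880) = sqrt(-37641) = I*sqrt(37641)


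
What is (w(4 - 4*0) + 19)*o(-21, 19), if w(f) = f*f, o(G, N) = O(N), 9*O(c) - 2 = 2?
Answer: 140/9 ≈ 15.556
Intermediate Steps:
O(c) = 4/9 (O(c) = 2/9 + (⅑)*2 = 2/9 + 2/9 = 4/9)
o(G, N) = 4/9
w(f) = f²
(w(4 - 4*0) + 19)*o(-21, 19) = ((4 - 4*0)² + 19)*(4/9) = ((4 + 0)² + 19)*(4/9) = (4² + 19)*(4/9) = (16 + 19)*(4/9) = 35*(4/9) = 140/9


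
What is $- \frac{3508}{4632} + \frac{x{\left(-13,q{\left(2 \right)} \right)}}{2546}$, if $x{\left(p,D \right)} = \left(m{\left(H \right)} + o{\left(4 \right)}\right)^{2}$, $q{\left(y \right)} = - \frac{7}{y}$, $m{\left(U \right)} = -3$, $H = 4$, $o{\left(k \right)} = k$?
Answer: $- \frac{557921}{737067} \approx -0.75695$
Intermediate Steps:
$x{\left(p,D \right)} = 1$ ($x{\left(p,D \right)} = \left(-3 + 4\right)^{2} = 1^{2} = 1$)
$- \frac{3508}{4632} + \frac{x{\left(-13,q{\left(2 \right)} \right)}}{2546} = - \frac{3508}{4632} + 1 \cdot \frac{1}{2546} = \left(-3508\right) \frac{1}{4632} + 1 \cdot \frac{1}{2546} = - \frac{877}{1158} + \frac{1}{2546} = - \frac{557921}{737067}$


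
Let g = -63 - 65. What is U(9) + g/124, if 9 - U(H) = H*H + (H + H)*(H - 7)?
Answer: -3380/31 ≈ -109.03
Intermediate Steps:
g = -128
U(H) = 9 - H² - 2*H*(-7 + H) (U(H) = 9 - (H*H + (H + H)*(H - 7)) = 9 - (H² + (2*H)*(-7 + H)) = 9 - (H² + 2*H*(-7 + H)) = 9 + (-H² - 2*H*(-7 + H)) = 9 - H² - 2*H*(-7 + H))
U(9) + g/124 = (9 - 3*9² + 14*9) - 128/124 = (9 - 3*81 + 126) + (1/124)*(-128) = (9 - 243 + 126) - 32/31 = -108 - 32/31 = -3380/31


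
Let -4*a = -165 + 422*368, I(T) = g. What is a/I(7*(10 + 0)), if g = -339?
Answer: 155131/1356 ≈ 114.40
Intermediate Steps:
I(T) = -339
a = -155131/4 (a = -(-165 + 422*368)/4 = -(-165 + 155296)/4 = -1/4*155131 = -155131/4 ≈ -38783.)
a/I(7*(10 + 0)) = -155131/4/(-339) = -155131/4*(-1/339) = 155131/1356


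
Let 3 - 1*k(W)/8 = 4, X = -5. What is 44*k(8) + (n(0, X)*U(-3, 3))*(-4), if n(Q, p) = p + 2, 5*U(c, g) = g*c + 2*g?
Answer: -1796/5 ≈ -359.20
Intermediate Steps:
U(c, g) = 2*g/5 + c*g/5 (U(c, g) = (g*c + 2*g)/5 = (c*g + 2*g)/5 = (2*g + c*g)/5 = 2*g/5 + c*g/5)
k(W) = -8 (k(W) = 24 - 8*4 = 24 - 32 = -8)
n(Q, p) = 2 + p
44*k(8) + (n(0, X)*U(-3, 3))*(-4) = 44*(-8) + ((2 - 5)*((⅕)*3*(2 - 3)))*(-4) = -352 - 3*3*(-1)/5*(-4) = -352 - 3*(-⅗)*(-4) = -352 + (9/5)*(-4) = -352 - 36/5 = -1796/5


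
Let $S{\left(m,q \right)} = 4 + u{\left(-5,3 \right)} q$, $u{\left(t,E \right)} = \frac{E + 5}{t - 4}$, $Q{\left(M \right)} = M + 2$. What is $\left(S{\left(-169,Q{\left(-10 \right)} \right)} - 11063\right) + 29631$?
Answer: $\frac{167212}{9} \approx 18579.0$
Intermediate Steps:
$Q{\left(M \right)} = 2 + M$
$u{\left(t,E \right)} = \frac{5 + E}{-4 + t}$
$S{\left(m,q \right)} = 4 - \frac{8 q}{9}$ ($S{\left(m,q \right)} = 4 + \frac{5 + 3}{-4 - 5} q = 4 + \frac{1}{-9} \cdot 8 q = 4 + \left(- \frac{1}{9}\right) 8 q = 4 - \frac{8 q}{9}$)
$\left(S{\left(-169,Q{\left(-10 \right)} \right)} - 11063\right) + 29631 = \left(\left(4 - \frac{8 \left(2 - 10\right)}{9}\right) - 11063\right) + 29631 = \left(\left(4 - - \frac{64}{9}\right) - 11063\right) + 29631 = \left(\left(4 + \frac{64}{9}\right) - 11063\right) + 29631 = \left(\frac{100}{9} - 11063\right) + 29631 = - \frac{99467}{9} + 29631 = \frac{167212}{9}$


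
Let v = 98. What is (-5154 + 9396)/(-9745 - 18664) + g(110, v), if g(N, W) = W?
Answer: 2779840/28409 ≈ 97.851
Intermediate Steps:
(-5154 + 9396)/(-9745 - 18664) + g(110, v) = (-5154 + 9396)/(-9745 - 18664) + 98 = 4242/(-28409) + 98 = 4242*(-1/28409) + 98 = -4242/28409 + 98 = 2779840/28409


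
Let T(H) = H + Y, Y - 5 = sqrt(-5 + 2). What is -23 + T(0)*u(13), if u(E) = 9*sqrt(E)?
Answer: -23 + 9*sqrt(13)*(5 + I*sqrt(3)) ≈ 139.25 + 56.205*I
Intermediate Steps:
Y = 5 + I*sqrt(3) (Y = 5 + sqrt(-5 + 2) = 5 + sqrt(-3) = 5 + I*sqrt(3) ≈ 5.0 + 1.732*I)
T(H) = 5 + H + I*sqrt(3) (T(H) = H + (5 + I*sqrt(3)) = 5 + H + I*sqrt(3))
-23 + T(0)*u(13) = -23 + (5 + 0 + I*sqrt(3))*(9*sqrt(13)) = -23 + (5 + I*sqrt(3))*(9*sqrt(13)) = -23 + 9*sqrt(13)*(5 + I*sqrt(3))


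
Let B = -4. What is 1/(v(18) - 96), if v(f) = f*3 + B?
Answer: -1/46 ≈ -0.021739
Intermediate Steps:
v(f) = -4 + 3*f (v(f) = f*3 - 4 = 3*f - 4 = -4 + 3*f)
1/(v(18) - 96) = 1/((-4 + 3*18) - 96) = 1/((-4 + 54) - 96) = 1/(50 - 96) = 1/(-46) = -1/46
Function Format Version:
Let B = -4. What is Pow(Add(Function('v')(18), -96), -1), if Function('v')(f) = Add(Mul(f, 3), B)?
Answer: Rational(-1, 46) ≈ -0.021739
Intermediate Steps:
Function('v')(f) = Add(-4, Mul(3, f)) (Function('v')(f) = Add(Mul(f, 3), -4) = Add(Mul(3, f), -4) = Add(-4, Mul(3, f)))
Pow(Add(Function('v')(18), -96), -1) = Pow(Add(Add(-4, Mul(3, 18)), -96), -1) = Pow(Add(Add(-4, 54), -96), -1) = Pow(Add(50, -96), -1) = Pow(-46, -1) = Rational(-1, 46)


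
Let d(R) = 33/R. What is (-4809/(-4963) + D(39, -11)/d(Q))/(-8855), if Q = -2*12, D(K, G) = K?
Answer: 213651/69060145 ≈ 0.0030937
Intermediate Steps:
Q = -24
(-4809/(-4963) + D(39, -11)/d(Q))/(-8855) = (-4809/(-4963) + 39/((33/(-24))))/(-8855) = (-4809*(-1/4963) + 39/((33*(-1/24))))*(-1/8855) = (687/709 + 39/(-11/8))*(-1/8855) = (687/709 + 39*(-8/11))*(-1/8855) = (687/709 - 312/11)*(-1/8855) = -213651/7799*(-1/8855) = 213651/69060145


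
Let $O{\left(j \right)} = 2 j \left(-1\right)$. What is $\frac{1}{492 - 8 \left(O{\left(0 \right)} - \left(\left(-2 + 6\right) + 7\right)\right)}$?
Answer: $\frac{1}{580} \approx 0.0017241$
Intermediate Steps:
$O{\left(j \right)} = - 2 j$
$\frac{1}{492 - 8 \left(O{\left(0 \right)} - \left(\left(-2 + 6\right) + 7\right)\right)} = \frac{1}{492 - 8 \left(\left(-2\right) 0 - \left(\left(-2 + 6\right) + 7\right)\right)} = \frac{1}{492 - 8 \left(0 - \left(4 + 7\right)\right)} = \frac{1}{492 - 8 \left(0 - 11\right)} = \frac{1}{492 - -88} = \frac{1}{492 + 88} = \frac{1}{580}$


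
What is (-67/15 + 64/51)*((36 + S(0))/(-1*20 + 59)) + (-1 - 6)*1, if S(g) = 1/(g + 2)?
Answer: -1701/170 ≈ -10.006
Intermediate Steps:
S(g) = 1/(2 + g)
(-67/15 + 64/51)*((36 + S(0))/(-1*20 + 59)) + (-1 - 6)*1 = (-67/15 + 64/51)*((36 + 1/(2 + 0))/(-1*20 + 59)) + (-1 - 6)*1 = (-67*1/15 + 64*(1/51))*((36 + 1/2)/(-20 + 59)) - 7*1 = (-67/15 + 64/51)*((36 + ½)/39) - 7 = -19929/(170*39) - 7 = -273/85*73/78 - 7 = -511/170 - 7 = -1701/170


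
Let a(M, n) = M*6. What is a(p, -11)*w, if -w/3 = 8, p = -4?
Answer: 576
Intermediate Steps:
a(M, n) = 6*M
w = -24 (w = -3*8 = -24)
a(p, -11)*w = (6*(-4))*(-24) = -24*(-24) = 576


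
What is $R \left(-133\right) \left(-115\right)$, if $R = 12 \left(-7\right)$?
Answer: $-1284780$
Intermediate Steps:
$R = -84$
$R \left(-133\right) \left(-115\right) = \left(-84\right) \left(-133\right) \left(-115\right) = 11172 \left(-115\right) = -1284780$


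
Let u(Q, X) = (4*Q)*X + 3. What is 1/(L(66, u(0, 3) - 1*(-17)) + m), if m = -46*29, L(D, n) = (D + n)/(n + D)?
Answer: -1/1333 ≈ -0.00075019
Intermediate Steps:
u(Q, X) = 3 + 4*Q*X (u(Q, X) = 4*Q*X + 3 = 3 + 4*Q*X)
L(D, n) = 1 (L(D, n) = (D + n)/(D + n) = 1)
m = -1334
1/(L(66, u(0, 3) - 1*(-17)) + m) = 1/(1 - 1334) = 1/(-1333) = -1/1333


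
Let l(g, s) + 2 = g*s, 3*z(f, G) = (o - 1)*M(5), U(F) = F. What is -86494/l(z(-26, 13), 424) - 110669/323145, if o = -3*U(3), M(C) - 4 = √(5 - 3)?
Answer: 348681991254794/20349244957905 - 275050920*√2/62972489 ≈ 10.958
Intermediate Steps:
M(C) = 4 + √2 (M(C) = 4 + √(5 - 3) = 4 + √2)
o = -9 (o = -3*3 = -9)
z(f, G) = -40/3 - 10*√2/3 (z(f, G) = ((-9 - 1)*(4 + √2))/3 = (-10*(4 + √2))/3 = (-40 - 10*√2)/3 = -40/3 - 10*√2/3)
l(g, s) = -2 + g*s
-86494/l(z(-26, 13), 424) - 110669/323145 = -86494/(-2 + (-40/3 - 10*√2/3)*424) - 110669/323145 = -86494/(-2 + (-16960/3 - 4240*√2/3)) - 110669*1/323145 = -86494/(-16966/3 - 4240*√2/3) - 110669/323145 = -110669/323145 - 86494/(-16966/3 - 4240*√2/3)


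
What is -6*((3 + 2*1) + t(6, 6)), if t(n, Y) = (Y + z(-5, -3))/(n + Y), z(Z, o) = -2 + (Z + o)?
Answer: -28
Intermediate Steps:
z(Z, o) = -2 + Z + o
t(n, Y) = (-10 + Y)/(Y + n) (t(n, Y) = (Y + (-2 - 5 - 3))/(n + Y) = (Y - 10)/(Y + n) = (-10 + Y)/(Y + n))
-6*((3 + 2*1) + t(6, 6)) = -6*((3 + 2*1) + (-10 + 6)/(6 + 6)) = -6*((3 + 2) - 4/12) = -6*(5 + (1/12)*(-4)) = -6*(5 - ⅓) = -6*14/3 = -28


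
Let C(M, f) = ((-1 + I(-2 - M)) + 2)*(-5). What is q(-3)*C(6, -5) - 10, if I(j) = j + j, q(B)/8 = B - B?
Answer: -10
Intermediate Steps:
q(B) = 0 (q(B) = 8*(B - B) = 8*0 = 0)
I(j) = 2*j
C(M, f) = 15 + 10*M (C(M, f) = ((-1 + 2*(-2 - M)) + 2)*(-5) = ((-1 + (-4 - 2*M)) + 2)*(-5) = ((-5 - 2*M) + 2)*(-5) = (-3 - 2*M)*(-5) = 15 + 10*M)
q(-3)*C(6, -5) - 10 = 0*(15 + 10*6) - 10 = 0*(15 + 60) - 10 = 0*75 - 10 = 0 - 10 = -10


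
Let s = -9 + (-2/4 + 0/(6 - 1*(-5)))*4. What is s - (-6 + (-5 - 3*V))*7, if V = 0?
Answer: 66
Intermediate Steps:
s = -11 (s = -9 + (-2*¼ + 0/(6 + 5))*4 = -9 + (-½ + 0/11)*4 = -9 + (-½ + 0*(1/11))*4 = -9 + (-½ + 0)*4 = -9 - ½*4 = -9 - 2 = -11)
s - (-6 + (-5 - 3*V))*7 = -11 - (-6 + (-5 - 3*0))*7 = -11 - (-6 + (-5 + 0))*7 = -11 - (-6 - 5)*7 = -11 - (-11)*7 = -11 - 1*(-77) = -11 + 77 = 66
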